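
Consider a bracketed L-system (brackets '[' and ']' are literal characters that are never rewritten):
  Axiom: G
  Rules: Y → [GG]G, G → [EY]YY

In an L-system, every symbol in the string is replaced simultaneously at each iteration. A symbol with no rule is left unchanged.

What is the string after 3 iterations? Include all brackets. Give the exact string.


Step 0: G
Step 1: [EY]YY
Step 2: [E[GG]G][GG]G[GG]G
Step 3: [E[[EY]YY[EY]YY][EY]YY][[EY]YY[EY]YY][EY]YY[[EY]YY[EY]YY][EY]YY

Answer: [E[[EY]YY[EY]YY][EY]YY][[EY]YY[EY]YY][EY]YY[[EY]YY[EY]YY][EY]YY


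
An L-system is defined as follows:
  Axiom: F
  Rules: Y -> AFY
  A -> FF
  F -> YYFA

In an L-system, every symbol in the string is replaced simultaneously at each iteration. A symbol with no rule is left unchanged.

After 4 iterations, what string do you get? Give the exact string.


Answer: YYFAYYFAAFYAFYYYFAFFFFYYFAAFYYYFAYYFAAFYAFYYYFAFFFFYYFAAFYFFYYFAAFYFFYYFAAFYAFYAFYYYFAFFYYFAYYFAAFYAFYYYFAFFAFYAFYYYFAFF

Derivation:
Step 0: F
Step 1: YYFA
Step 2: AFYAFYYYFAFF
Step 3: FFYYFAAFYFFYYFAAFYAFYAFYYYFAFFYYFAYYFA
Step 4: YYFAYYFAAFYAFYYYFAFFFFYYFAAFYYYFAYYFAAFYAFYYYFAFFFFYYFAAFYFFYYFAAFYFFYYFAAFYAFYAFYYYFAFFYYFAYYFAAFYAFYYYFAFFAFYAFYYYFAFF


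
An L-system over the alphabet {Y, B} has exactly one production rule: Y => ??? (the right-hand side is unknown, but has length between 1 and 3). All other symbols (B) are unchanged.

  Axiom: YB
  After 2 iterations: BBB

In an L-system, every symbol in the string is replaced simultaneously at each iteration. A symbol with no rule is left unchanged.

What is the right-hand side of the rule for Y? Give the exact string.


Answer: BB

Derivation:
Trying Y => BB:
  Step 0: YB
  Step 1: BBB
  Step 2: BBB
Matches the given result.


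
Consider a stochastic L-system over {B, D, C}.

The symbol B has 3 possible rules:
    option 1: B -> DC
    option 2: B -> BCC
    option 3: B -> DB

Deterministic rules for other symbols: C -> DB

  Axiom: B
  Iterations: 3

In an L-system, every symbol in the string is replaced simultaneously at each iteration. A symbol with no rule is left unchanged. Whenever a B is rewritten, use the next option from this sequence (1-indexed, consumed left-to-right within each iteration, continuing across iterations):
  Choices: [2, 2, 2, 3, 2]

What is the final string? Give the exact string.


Answer: BCCDBDBDDBDBCC

Derivation:
Step 0: B
Step 1: BCC  (used choices [2])
Step 2: BCCDBDB  (used choices [2])
Step 3: BCCDBDBDDBDBCC  (used choices [2, 3, 2])


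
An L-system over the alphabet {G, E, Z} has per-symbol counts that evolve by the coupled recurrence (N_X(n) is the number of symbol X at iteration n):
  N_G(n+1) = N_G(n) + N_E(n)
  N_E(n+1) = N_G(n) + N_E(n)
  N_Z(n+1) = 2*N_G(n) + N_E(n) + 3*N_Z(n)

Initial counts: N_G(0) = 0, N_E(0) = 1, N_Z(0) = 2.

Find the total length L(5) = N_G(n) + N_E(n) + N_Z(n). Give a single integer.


Step 0: N_G=0, N_E=1, N_Z=2, L=3
Step 1: N_G=1, N_E=1, N_Z=7, L=9
Step 2: N_G=2, N_E=2, N_Z=24, L=28
Step 3: N_G=4, N_E=4, N_Z=78, L=86
Step 4: N_G=8, N_E=8, N_Z=246, L=262
Step 5: N_G=16, N_E=16, N_Z=762, L=794

Answer: 794


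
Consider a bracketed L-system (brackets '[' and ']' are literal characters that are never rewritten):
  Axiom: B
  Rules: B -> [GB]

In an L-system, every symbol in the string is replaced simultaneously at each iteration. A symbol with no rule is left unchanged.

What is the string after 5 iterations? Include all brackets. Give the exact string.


Answer: [G[G[G[G[GB]]]]]

Derivation:
Step 0: B
Step 1: [GB]
Step 2: [G[GB]]
Step 3: [G[G[GB]]]
Step 4: [G[G[G[GB]]]]
Step 5: [G[G[G[G[GB]]]]]


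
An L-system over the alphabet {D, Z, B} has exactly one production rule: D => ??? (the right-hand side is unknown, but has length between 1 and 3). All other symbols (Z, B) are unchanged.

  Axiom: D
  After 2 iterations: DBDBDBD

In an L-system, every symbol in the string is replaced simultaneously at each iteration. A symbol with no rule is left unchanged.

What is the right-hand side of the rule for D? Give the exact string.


Answer: DBD

Derivation:
Trying D => DBD:
  Step 0: D
  Step 1: DBD
  Step 2: DBDBDBD
Matches the given result.


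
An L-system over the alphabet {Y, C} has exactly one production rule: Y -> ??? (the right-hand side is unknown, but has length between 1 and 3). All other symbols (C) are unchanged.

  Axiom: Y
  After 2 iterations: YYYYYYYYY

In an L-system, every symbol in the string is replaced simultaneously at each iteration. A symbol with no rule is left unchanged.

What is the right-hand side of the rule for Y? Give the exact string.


Trying Y -> YYY:
  Step 0: Y
  Step 1: YYY
  Step 2: YYYYYYYYY
Matches the given result.

Answer: YYY


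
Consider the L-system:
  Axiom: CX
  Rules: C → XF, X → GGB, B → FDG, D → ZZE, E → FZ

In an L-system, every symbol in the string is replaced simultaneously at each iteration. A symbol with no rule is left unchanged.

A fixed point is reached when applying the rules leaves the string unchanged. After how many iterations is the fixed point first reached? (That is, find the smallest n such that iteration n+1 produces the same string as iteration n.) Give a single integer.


Answer: 5

Derivation:
Step 0: CX
Step 1: XFGGB
Step 2: GGBFGGFDG
Step 3: GGFDGFGGFZZEG
Step 4: GGFZZEGFGGFZZFZG
Step 5: GGFZZFZGFGGFZZFZG
Step 6: GGFZZFZGFGGFZZFZG  (unchanged — fixed point at step 5)


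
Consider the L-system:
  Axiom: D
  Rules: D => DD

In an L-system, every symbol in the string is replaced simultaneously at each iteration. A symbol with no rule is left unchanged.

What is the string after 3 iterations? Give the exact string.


Step 0: D
Step 1: DD
Step 2: DDDD
Step 3: DDDDDDDD

Answer: DDDDDDDD


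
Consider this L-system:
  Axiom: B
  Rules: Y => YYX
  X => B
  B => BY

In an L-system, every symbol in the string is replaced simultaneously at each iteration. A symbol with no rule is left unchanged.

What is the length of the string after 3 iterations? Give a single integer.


Answer: 12

Derivation:
Step 0: length = 1
Step 1: length = 2
Step 2: length = 5
Step 3: length = 12


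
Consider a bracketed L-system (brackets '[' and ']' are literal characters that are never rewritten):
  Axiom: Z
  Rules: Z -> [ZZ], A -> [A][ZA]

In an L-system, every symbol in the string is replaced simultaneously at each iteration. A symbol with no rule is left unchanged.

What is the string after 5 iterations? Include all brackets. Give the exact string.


Answer: [[[[[ZZ][ZZ]][[ZZ][ZZ]]][[[ZZ][ZZ]][[ZZ][ZZ]]]][[[[ZZ][ZZ]][[ZZ][ZZ]]][[[ZZ][ZZ]][[ZZ][ZZ]]]]]

Derivation:
Step 0: Z
Step 1: [ZZ]
Step 2: [[ZZ][ZZ]]
Step 3: [[[ZZ][ZZ]][[ZZ][ZZ]]]
Step 4: [[[[ZZ][ZZ]][[ZZ][ZZ]]][[[ZZ][ZZ]][[ZZ][ZZ]]]]
Step 5: [[[[[ZZ][ZZ]][[ZZ][ZZ]]][[[ZZ][ZZ]][[ZZ][ZZ]]]][[[[ZZ][ZZ]][[ZZ][ZZ]]][[[ZZ][ZZ]][[ZZ][ZZ]]]]]


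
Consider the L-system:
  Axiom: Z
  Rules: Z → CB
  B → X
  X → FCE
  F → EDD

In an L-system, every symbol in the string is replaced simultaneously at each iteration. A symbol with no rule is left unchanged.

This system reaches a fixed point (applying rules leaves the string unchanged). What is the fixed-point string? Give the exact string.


Answer: CEDDCE

Derivation:
Step 0: Z
Step 1: CB
Step 2: CX
Step 3: CFCE
Step 4: CEDDCE
Step 5: CEDDCE  (unchanged — fixed point at step 4)


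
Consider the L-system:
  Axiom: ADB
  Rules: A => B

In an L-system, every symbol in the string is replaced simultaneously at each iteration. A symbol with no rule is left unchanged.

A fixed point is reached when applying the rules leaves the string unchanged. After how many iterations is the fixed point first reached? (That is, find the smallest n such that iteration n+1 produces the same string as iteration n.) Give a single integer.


Step 0: ADB
Step 1: BDB
Step 2: BDB  (unchanged — fixed point at step 1)

Answer: 1


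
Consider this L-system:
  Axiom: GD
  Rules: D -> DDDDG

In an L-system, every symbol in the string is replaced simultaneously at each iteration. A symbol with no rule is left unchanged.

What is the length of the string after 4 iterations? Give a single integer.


Step 0: length = 2
Step 1: length = 6
Step 2: length = 22
Step 3: length = 86
Step 4: length = 342

Answer: 342


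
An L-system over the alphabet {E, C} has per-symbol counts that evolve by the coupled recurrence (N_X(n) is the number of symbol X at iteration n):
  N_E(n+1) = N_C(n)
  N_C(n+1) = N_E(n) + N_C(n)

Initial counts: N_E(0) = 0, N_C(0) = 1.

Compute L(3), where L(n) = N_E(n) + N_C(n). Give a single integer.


Answer: 5

Derivation:
Step 0: N_E=0, N_C=1, L=1
Step 1: N_E=1, N_C=1, L=2
Step 2: N_E=1, N_C=2, L=3
Step 3: N_E=2, N_C=3, L=5


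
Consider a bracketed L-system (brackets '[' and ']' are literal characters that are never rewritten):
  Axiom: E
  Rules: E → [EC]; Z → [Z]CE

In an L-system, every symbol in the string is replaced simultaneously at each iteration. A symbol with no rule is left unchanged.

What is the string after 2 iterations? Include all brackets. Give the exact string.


Step 0: E
Step 1: [EC]
Step 2: [[EC]C]

Answer: [[EC]C]


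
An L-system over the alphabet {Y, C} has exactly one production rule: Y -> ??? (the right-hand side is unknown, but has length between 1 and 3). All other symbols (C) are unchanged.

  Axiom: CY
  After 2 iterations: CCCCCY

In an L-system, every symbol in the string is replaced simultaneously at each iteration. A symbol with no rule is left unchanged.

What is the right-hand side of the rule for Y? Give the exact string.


Answer: CCY

Derivation:
Trying Y -> CCY:
  Step 0: CY
  Step 1: CCCY
  Step 2: CCCCCY
Matches the given result.


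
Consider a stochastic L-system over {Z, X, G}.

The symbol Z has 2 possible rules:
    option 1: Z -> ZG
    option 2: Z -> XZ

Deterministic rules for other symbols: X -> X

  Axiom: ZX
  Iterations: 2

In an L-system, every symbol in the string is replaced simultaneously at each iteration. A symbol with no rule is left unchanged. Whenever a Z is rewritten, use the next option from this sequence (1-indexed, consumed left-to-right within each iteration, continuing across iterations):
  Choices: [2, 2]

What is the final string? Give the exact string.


Answer: XXZX

Derivation:
Step 0: ZX
Step 1: XZX  (used choices [2])
Step 2: XXZX  (used choices [2])


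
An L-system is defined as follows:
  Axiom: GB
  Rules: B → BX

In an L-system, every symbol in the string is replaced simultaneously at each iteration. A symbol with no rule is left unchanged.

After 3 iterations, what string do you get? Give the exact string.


Step 0: GB
Step 1: GBX
Step 2: GBXX
Step 3: GBXXX

Answer: GBXXX


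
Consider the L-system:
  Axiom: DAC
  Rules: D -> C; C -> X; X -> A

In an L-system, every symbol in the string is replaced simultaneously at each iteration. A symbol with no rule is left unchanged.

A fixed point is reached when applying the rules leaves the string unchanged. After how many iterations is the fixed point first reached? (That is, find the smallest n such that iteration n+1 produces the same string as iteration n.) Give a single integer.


Step 0: DAC
Step 1: CAX
Step 2: XAA
Step 3: AAA
Step 4: AAA  (unchanged — fixed point at step 3)

Answer: 3


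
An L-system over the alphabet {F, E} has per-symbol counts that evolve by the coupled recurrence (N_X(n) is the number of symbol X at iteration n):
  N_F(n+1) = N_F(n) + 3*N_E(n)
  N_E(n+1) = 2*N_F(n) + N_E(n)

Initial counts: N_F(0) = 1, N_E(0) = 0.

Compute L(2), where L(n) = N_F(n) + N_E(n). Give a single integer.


Answer: 11

Derivation:
Step 0: N_F=1, N_E=0, L=1
Step 1: N_F=1, N_E=2, L=3
Step 2: N_F=7, N_E=4, L=11


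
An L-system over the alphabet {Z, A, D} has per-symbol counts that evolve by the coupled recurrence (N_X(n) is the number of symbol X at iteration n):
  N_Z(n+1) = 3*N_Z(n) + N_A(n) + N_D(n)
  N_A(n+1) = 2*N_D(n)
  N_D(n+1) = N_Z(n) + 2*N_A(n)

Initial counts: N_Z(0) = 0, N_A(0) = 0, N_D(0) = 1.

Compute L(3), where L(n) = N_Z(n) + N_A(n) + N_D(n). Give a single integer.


Answer: 35

Derivation:
Step 0: N_Z=0, N_A=0, N_D=1, L=1
Step 1: N_Z=1, N_A=2, N_D=0, L=3
Step 2: N_Z=5, N_A=0, N_D=5, L=10
Step 3: N_Z=20, N_A=10, N_D=5, L=35


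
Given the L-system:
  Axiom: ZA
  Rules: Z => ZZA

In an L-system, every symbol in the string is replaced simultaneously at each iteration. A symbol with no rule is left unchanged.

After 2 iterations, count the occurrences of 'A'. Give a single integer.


Answer: 4

Derivation:
Step 0: ZA  (1 'A')
Step 1: ZZAA  (2 'A')
Step 2: ZZAZZAAA  (4 'A')


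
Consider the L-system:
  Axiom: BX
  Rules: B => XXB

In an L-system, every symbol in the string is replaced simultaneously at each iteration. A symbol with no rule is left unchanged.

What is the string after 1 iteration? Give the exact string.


Step 0: BX
Step 1: XXBX

Answer: XXBX


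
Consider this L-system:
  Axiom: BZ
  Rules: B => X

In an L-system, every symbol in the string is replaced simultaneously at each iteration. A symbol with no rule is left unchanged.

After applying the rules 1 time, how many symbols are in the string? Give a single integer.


Answer: 2

Derivation:
Step 0: length = 2
Step 1: length = 2


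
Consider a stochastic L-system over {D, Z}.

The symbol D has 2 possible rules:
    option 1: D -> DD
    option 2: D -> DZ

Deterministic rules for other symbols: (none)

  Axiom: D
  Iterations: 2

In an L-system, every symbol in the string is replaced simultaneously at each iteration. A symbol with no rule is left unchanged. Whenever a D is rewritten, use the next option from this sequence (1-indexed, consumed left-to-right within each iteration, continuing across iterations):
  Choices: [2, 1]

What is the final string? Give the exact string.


Answer: DDZ

Derivation:
Step 0: D
Step 1: DZ  (used choices [2])
Step 2: DDZ  (used choices [1])


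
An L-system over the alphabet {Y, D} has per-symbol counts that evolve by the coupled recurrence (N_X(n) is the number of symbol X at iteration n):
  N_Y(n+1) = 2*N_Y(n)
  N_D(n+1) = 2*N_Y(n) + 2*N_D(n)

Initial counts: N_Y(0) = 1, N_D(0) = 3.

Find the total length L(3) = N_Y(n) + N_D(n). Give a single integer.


Answer: 56

Derivation:
Step 0: N_Y=1, N_D=3, L=4
Step 1: N_Y=2, N_D=8, L=10
Step 2: N_Y=4, N_D=20, L=24
Step 3: N_Y=8, N_D=48, L=56


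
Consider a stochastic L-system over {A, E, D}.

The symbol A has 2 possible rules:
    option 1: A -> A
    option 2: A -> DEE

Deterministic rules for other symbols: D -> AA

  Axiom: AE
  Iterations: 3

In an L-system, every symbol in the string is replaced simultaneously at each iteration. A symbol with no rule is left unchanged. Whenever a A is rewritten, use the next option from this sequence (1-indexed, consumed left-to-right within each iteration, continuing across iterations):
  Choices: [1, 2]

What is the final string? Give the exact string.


Answer: AAEEE

Derivation:
Step 0: AE
Step 1: AE  (used choices [1])
Step 2: DEEE  (used choices [2])
Step 3: AAEEE  (used choices [])


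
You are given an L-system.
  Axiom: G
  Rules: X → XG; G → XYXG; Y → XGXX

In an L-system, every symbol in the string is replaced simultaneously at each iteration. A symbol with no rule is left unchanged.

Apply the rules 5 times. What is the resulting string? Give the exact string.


Answer: XGXYXGXGXGXXXGXYXGXGXYXGXGXYXGXGXGXGXYXGXGXGXXXGXYXGXGXYXGXGXGXXXGXYXGXGXYXGXGXYXGXGXGXGXYXGXGXGXXXGXYXGXGXYXGXGXGXXXGXYXGXGXYXGXGXGXXXGXYXGXGXYXGXGXGXXXGXYXGXGXYXGXGXYXGXGXGXGXYXGXGXGXXXGXYXGXGXYXGXGXGXXXGXYXGXGXYXGXGXGXXXGXYXGXGXYXGXGXYXGXGXYXGXGXGXXXGXYXGXGXYXGXGXYXGXGXGXGXYXGXGXGXXXGXYXG

Derivation:
Step 0: G
Step 1: XYXG
Step 2: XGXGXXXGXYXG
Step 3: XGXYXGXGXYXGXGXGXGXYXGXGXGXXXGXYXG
Step 4: XGXYXGXGXGXXXGXYXGXGXYXGXGXGXXXGXYXGXGXYXGXGXYXGXGXYXGXGXGXXXGXYXGXGXYXGXGXYXGXGXGXGXYXGXGXGXXXGXYXG
Step 5: XGXYXGXGXGXXXGXYXGXGXYXGXGXYXGXGXGXGXYXGXGXGXXXGXYXGXGXYXGXGXGXXXGXYXGXGXYXGXGXYXGXGXGXGXYXGXGXGXXXGXYXGXGXYXGXGXGXXXGXYXGXGXYXGXGXGXXXGXYXGXGXYXGXGXGXXXGXYXGXGXYXGXGXYXGXGXGXGXYXGXGXGXXXGXYXGXGXYXGXGXGXXXGXYXGXGXYXGXGXGXXXGXYXGXGXYXGXGXYXGXGXYXGXGXGXXXGXYXGXGXYXGXGXYXGXGXGXGXYXGXGXGXXXGXYXG


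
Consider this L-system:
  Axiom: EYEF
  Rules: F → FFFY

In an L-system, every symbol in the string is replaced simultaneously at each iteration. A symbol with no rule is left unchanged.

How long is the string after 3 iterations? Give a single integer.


Step 0: length = 4
Step 1: length = 7
Step 2: length = 16
Step 3: length = 43

Answer: 43


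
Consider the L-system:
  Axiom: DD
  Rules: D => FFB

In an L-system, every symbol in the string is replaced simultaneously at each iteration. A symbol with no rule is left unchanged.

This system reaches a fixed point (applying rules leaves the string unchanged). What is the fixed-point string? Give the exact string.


Answer: FFBFFB

Derivation:
Step 0: DD
Step 1: FFBFFB
Step 2: FFBFFB  (unchanged — fixed point at step 1)


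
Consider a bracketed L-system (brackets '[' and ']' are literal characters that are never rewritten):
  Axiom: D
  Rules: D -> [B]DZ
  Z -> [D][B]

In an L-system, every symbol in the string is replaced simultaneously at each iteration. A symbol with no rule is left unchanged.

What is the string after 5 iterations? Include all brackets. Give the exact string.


Answer: [B][B][B][B][B]DZ[D][B][[B]DZ][B][[B][B]DZ[D][B]][B][[B][B][B]DZ[D][B][[B]DZ][B]][B]

Derivation:
Step 0: D
Step 1: [B]DZ
Step 2: [B][B]DZ[D][B]
Step 3: [B][B][B]DZ[D][B][[B]DZ][B]
Step 4: [B][B][B][B]DZ[D][B][[B]DZ][B][[B][B]DZ[D][B]][B]
Step 5: [B][B][B][B][B]DZ[D][B][[B]DZ][B][[B][B]DZ[D][B]][B][[B][B][B]DZ[D][B][[B]DZ][B]][B]


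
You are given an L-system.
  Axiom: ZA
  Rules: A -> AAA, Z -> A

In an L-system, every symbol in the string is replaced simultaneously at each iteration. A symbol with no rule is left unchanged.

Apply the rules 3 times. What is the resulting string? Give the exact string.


Answer: AAAAAAAAAAAAAAAAAAAAAAAAAAAAAAAAAAAA

Derivation:
Step 0: ZA
Step 1: AAAA
Step 2: AAAAAAAAAAAA
Step 3: AAAAAAAAAAAAAAAAAAAAAAAAAAAAAAAAAAAA


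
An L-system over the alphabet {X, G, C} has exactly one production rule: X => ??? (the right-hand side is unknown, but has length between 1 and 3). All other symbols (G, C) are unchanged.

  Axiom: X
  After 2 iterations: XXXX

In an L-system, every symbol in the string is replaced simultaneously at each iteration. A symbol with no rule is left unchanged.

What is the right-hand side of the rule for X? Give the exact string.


Answer: XX

Derivation:
Trying X => XX:
  Step 0: X
  Step 1: XX
  Step 2: XXXX
Matches the given result.


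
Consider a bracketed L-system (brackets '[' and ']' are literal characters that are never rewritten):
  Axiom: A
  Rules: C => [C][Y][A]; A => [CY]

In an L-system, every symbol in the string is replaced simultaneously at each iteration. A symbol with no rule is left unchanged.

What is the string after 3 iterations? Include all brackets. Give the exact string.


Answer: [[[C][Y][A]][Y][[CY]]Y]

Derivation:
Step 0: A
Step 1: [CY]
Step 2: [[C][Y][A]Y]
Step 3: [[[C][Y][A]][Y][[CY]]Y]


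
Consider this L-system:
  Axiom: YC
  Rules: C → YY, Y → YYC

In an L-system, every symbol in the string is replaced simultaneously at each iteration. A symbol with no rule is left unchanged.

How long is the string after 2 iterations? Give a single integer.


Step 0: length = 2
Step 1: length = 5
Step 2: length = 14

Answer: 14


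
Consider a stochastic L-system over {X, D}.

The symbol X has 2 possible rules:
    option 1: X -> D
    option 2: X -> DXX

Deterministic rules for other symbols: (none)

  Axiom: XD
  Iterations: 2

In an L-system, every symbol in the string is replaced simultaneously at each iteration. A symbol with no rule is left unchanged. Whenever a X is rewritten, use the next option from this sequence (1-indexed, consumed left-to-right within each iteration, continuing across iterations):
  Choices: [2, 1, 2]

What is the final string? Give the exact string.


Step 0: XD
Step 1: DXXD  (used choices [2])
Step 2: DDDXXD  (used choices [1, 2])

Answer: DDDXXD


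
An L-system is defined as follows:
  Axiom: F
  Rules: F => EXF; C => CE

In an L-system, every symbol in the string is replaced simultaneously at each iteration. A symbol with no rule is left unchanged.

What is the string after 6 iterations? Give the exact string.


Step 0: F
Step 1: EXF
Step 2: EXEXF
Step 3: EXEXEXF
Step 4: EXEXEXEXF
Step 5: EXEXEXEXEXF
Step 6: EXEXEXEXEXEXF

Answer: EXEXEXEXEXEXF


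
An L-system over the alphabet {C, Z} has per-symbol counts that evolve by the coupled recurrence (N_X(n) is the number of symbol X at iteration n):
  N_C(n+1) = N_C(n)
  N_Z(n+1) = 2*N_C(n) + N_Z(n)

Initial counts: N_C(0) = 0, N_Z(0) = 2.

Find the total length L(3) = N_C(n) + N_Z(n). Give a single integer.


Answer: 2

Derivation:
Step 0: N_C=0, N_Z=2, L=2
Step 1: N_C=0, N_Z=2, L=2
Step 2: N_C=0, N_Z=2, L=2
Step 3: N_C=0, N_Z=2, L=2


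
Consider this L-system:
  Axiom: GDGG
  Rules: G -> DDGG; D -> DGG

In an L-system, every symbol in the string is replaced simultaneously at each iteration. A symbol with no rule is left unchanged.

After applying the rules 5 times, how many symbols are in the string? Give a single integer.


Answer: 2397

Derivation:
Step 0: length = 4
Step 1: length = 15
Step 2: length = 53
Step 3: length = 189
Step 4: length = 673
Step 5: length = 2397


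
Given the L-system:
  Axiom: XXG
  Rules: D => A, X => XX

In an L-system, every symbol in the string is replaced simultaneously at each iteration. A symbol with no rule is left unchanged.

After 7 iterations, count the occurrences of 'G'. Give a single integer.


Answer: 1

Derivation:
Step 0: XXG  (1 'G')
Step 1: XXXXG  (1 'G')
Step 2: XXXXXXXXG  (1 'G')
Step 3: XXXXXXXXXXXXXXXXG  (1 'G')
Step 4: XXXXXXXXXXXXXXXXXXXXXXXXXXXXXXXXG  (1 'G')
Step 5: XXXXXXXXXXXXXXXXXXXXXXXXXXXXXXXXXXXXXXXXXXXXXXXXXXXXXXXXXXXXXXXXG  (1 'G')
Step 6: XXXXXXXXXXXXXXXXXXXXXXXXXXXXXXXXXXXXXXXXXXXXXXXXXXXXXXXXXXXXXXXXXXXXXXXXXXXXXXXXXXXXXXXXXXXXXXXXXXXXXXXXXXXXXXXXXXXXXXXXXXXXXXXXG  (1 'G')
Step 7: XXXXXXXXXXXXXXXXXXXXXXXXXXXXXXXXXXXXXXXXXXXXXXXXXXXXXXXXXXXXXXXXXXXXXXXXXXXXXXXXXXXXXXXXXXXXXXXXXXXXXXXXXXXXXXXXXXXXXXXXXXXXXXXXXXXXXXXXXXXXXXXXXXXXXXXXXXXXXXXXXXXXXXXXXXXXXXXXXXXXXXXXXXXXXXXXXXXXXXXXXXXXXXXXXXXXXXXXXXXXXXXXXXXXXXXXXXXXXXXXXXXXXXXXXXXXXXXXG  (1 'G')


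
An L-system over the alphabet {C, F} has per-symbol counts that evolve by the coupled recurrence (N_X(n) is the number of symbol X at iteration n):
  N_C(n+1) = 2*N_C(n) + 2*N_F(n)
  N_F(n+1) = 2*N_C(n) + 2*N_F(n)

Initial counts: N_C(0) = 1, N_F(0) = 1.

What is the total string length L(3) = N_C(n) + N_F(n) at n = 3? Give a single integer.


Step 0: N_C=1, N_F=1, L=2
Step 1: N_C=4, N_F=4, L=8
Step 2: N_C=16, N_F=16, L=32
Step 3: N_C=64, N_F=64, L=128

Answer: 128


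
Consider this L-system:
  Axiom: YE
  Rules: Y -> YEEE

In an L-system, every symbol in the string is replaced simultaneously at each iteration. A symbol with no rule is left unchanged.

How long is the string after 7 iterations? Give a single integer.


Step 0: length = 2
Step 1: length = 5
Step 2: length = 8
Step 3: length = 11
Step 4: length = 14
Step 5: length = 17
Step 6: length = 20
Step 7: length = 23

Answer: 23


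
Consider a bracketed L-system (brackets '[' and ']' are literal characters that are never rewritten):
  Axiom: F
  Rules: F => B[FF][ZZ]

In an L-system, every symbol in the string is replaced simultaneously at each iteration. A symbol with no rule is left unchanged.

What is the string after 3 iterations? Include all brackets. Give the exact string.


Answer: B[B[B[FF][ZZ]B[FF][ZZ]][ZZ]B[B[FF][ZZ]B[FF][ZZ]][ZZ]][ZZ]

Derivation:
Step 0: F
Step 1: B[FF][ZZ]
Step 2: B[B[FF][ZZ]B[FF][ZZ]][ZZ]
Step 3: B[B[B[FF][ZZ]B[FF][ZZ]][ZZ]B[B[FF][ZZ]B[FF][ZZ]][ZZ]][ZZ]


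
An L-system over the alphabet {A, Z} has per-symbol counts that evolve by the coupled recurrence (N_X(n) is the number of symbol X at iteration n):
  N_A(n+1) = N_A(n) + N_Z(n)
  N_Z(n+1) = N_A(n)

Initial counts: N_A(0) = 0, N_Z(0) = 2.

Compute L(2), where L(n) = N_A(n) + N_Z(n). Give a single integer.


Step 0: N_A=0, N_Z=2, L=2
Step 1: N_A=2, N_Z=0, L=2
Step 2: N_A=2, N_Z=2, L=4

Answer: 4


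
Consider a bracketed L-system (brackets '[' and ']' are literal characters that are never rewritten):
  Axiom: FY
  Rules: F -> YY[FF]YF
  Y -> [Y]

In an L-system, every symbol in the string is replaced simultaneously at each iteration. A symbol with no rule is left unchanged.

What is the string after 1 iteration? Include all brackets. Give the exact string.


Step 0: FY
Step 1: YY[FF]YF[Y]

Answer: YY[FF]YF[Y]


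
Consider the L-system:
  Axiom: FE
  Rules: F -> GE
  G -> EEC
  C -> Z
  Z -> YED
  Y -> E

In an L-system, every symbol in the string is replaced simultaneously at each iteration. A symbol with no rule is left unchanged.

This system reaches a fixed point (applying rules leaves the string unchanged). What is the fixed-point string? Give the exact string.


Answer: EEEEDEE

Derivation:
Step 0: FE
Step 1: GEE
Step 2: EECEE
Step 3: EEZEE
Step 4: EEYEDEE
Step 5: EEEEDEE
Step 6: EEEEDEE  (unchanged — fixed point at step 5)


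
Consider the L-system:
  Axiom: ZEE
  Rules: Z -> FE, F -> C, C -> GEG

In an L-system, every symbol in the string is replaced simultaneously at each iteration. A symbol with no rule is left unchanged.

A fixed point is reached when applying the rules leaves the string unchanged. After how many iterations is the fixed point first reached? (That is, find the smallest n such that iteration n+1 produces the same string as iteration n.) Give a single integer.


Answer: 3

Derivation:
Step 0: ZEE
Step 1: FEEE
Step 2: CEEE
Step 3: GEGEEE
Step 4: GEGEEE  (unchanged — fixed point at step 3)


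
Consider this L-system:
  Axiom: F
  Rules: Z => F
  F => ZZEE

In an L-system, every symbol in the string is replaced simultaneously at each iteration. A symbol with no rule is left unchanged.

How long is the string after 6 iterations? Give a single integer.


Step 0: length = 1
Step 1: length = 4
Step 2: length = 4
Step 3: length = 10
Step 4: length = 10
Step 5: length = 22
Step 6: length = 22

Answer: 22


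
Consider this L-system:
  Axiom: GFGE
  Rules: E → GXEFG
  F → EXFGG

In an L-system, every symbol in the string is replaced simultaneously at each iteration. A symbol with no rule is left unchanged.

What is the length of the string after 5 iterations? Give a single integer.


Step 0: length = 4
Step 1: length = 12
Step 2: length = 28
Step 3: length = 60
Step 4: length = 124
Step 5: length = 252

Answer: 252


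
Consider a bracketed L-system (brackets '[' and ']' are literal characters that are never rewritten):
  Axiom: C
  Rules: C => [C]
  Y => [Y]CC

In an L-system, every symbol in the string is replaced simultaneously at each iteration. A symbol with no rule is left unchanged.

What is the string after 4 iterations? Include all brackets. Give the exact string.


Step 0: C
Step 1: [C]
Step 2: [[C]]
Step 3: [[[C]]]
Step 4: [[[[C]]]]

Answer: [[[[C]]]]


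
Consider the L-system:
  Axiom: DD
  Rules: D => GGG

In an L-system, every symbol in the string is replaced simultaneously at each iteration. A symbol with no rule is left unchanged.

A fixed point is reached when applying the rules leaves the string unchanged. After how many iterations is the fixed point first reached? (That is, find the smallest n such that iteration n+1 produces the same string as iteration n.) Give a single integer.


Answer: 1

Derivation:
Step 0: DD
Step 1: GGGGGG
Step 2: GGGGGG  (unchanged — fixed point at step 1)


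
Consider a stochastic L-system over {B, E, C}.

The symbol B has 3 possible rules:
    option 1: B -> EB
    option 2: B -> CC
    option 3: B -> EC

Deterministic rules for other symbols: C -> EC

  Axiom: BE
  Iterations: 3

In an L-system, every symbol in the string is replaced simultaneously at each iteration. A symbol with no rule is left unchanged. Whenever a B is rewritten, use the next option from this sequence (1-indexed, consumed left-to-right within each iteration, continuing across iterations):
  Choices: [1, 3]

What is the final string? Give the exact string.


Answer: EEECE

Derivation:
Step 0: BE
Step 1: EBE  (used choices [1])
Step 2: EECE  (used choices [3])
Step 3: EEECE  (used choices [])


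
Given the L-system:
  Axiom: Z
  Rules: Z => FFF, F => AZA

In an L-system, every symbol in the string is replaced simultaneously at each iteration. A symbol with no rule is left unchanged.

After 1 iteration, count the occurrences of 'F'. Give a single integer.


Answer: 3

Derivation:
Step 0: Z  (0 'F')
Step 1: FFF  (3 'F')


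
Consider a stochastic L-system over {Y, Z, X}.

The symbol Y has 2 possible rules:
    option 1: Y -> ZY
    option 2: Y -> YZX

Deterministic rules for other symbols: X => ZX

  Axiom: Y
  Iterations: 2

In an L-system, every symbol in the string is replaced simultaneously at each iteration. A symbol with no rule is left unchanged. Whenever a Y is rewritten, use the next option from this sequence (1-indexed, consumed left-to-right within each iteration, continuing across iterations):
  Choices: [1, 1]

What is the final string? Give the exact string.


Answer: ZZY

Derivation:
Step 0: Y
Step 1: ZY  (used choices [1])
Step 2: ZZY  (used choices [1])


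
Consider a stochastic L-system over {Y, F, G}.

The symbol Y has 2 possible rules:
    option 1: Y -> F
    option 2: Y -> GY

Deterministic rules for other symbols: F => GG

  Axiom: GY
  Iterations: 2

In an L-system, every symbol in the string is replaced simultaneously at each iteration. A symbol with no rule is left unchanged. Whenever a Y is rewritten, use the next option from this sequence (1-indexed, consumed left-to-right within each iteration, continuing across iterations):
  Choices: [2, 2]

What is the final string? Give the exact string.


Answer: GGGY

Derivation:
Step 0: GY
Step 1: GGY  (used choices [2])
Step 2: GGGY  (used choices [2])


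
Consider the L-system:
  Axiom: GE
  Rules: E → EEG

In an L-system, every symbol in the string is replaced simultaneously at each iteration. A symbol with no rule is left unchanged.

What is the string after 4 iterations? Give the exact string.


Answer: GEEGEEGGEEGEEGGGEEGEEGGEEGEEGGGG

Derivation:
Step 0: GE
Step 1: GEEG
Step 2: GEEGEEGG
Step 3: GEEGEEGGEEGEEGGG
Step 4: GEEGEEGGEEGEEGGGEEGEEGGEEGEEGGGG


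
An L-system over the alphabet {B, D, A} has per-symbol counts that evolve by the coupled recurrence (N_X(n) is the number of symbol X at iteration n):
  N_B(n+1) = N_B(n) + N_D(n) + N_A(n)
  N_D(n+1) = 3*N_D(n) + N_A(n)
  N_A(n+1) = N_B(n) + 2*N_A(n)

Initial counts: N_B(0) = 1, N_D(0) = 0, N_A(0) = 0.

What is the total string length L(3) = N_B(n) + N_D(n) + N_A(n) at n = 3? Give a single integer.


Answer: 20

Derivation:
Step 0: N_B=1, N_D=0, N_A=0, L=1
Step 1: N_B=1, N_D=0, N_A=1, L=2
Step 2: N_B=2, N_D=1, N_A=3, L=6
Step 3: N_B=6, N_D=6, N_A=8, L=20


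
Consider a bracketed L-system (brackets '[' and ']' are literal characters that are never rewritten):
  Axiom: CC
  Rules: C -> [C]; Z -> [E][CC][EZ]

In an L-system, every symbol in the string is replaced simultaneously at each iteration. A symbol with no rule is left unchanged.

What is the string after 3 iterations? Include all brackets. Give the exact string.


Answer: [[[C]]][[[C]]]

Derivation:
Step 0: CC
Step 1: [C][C]
Step 2: [[C]][[C]]
Step 3: [[[C]]][[[C]]]


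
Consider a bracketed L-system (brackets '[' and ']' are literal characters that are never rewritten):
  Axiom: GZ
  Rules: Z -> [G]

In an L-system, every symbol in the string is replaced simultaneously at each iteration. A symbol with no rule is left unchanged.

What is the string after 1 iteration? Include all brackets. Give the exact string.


Answer: G[G]

Derivation:
Step 0: GZ
Step 1: G[G]


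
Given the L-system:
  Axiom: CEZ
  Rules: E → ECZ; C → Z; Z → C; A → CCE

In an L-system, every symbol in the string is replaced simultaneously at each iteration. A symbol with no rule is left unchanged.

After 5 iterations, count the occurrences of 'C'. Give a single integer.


Answer: 6

Derivation:
Step 0: CEZ  (1 'C')
Step 1: ZECZC  (2 'C')
Step 2: CECZZCZ  (3 'C')
Step 3: ZECZZCCZC  (4 'C')
Step 4: CECZZCCZZCZ  (5 'C')
Step 5: ZECZZCCZZCCZC  (6 'C')


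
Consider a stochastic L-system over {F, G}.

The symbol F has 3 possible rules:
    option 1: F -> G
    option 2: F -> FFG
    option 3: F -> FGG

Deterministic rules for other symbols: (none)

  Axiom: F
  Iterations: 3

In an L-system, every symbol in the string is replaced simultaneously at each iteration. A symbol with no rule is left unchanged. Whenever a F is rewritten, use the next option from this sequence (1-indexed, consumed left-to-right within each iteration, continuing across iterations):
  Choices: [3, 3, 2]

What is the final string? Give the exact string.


Step 0: F
Step 1: FGG  (used choices [3])
Step 2: FGGGG  (used choices [3])
Step 3: FFGGGGG  (used choices [2])

Answer: FFGGGGG


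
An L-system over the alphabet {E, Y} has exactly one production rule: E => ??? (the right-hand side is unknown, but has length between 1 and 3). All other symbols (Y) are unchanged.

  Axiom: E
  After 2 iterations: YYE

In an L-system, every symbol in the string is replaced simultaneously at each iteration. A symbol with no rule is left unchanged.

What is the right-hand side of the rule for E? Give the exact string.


Answer: YE

Derivation:
Trying E => YE:
  Step 0: E
  Step 1: YE
  Step 2: YYE
Matches the given result.


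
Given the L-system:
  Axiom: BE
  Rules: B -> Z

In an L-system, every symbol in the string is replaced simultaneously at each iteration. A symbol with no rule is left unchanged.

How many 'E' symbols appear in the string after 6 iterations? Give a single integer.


Answer: 1

Derivation:
Step 0: BE  (1 'E')
Step 1: ZE  (1 'E')
Step 2: ZE  (1 'E')
Step 3: ZE  (1 'E')
Step 4: ZE  (1 'E')
Step 5: ZE  (1 'E')
Step 6: ZE  (1 'E')


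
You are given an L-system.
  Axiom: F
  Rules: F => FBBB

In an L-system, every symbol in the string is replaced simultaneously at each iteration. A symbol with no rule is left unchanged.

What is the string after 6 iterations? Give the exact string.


Step 0: F
Step 1: FBBB
Step 2: FBBBBBB
Step 3: FBBBBBBBBB
Step 4: FBBBBBBBBBBBB
Step 5: FBBBBBBBBBBBBBBB
Step 6: FBBBBBBBBBBBBBBBBBB

Answer: FBBBBBBBBBBBBBBBBBB


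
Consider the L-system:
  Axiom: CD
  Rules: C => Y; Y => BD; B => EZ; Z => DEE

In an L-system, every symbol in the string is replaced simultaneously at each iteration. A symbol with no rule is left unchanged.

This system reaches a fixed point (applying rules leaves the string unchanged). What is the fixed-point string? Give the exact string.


Step 0: CD
Step 1: YD
Step 2: BDD
Step 3: EZDD
Step 4: EDEEDD
Step 5: EDEEDD  (unchanged — fixed point at step 4)

Answer: EDEEDD


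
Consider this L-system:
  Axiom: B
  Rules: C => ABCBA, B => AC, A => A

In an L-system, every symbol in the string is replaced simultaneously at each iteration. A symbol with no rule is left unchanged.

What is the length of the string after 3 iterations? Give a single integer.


Step 0: length = 1
Step 1: length = 2
Step 2: length = 6
Step 3: length = 12

Answer: 12


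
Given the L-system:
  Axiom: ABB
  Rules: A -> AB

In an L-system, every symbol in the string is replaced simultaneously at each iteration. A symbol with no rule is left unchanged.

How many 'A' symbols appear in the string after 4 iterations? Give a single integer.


Step 0: ABB  (1 'A')
Step 1: ABBB  (1 'A')
Step 2: ABBBB  (1 'A')
Step 3: ABBBBB  (1 'A')
Step 4: ABBBBBB  (1 'A')

Answer: 1


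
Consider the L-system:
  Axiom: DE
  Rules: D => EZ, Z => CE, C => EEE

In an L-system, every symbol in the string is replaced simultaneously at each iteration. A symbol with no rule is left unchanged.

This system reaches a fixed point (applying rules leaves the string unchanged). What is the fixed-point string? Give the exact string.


Answer: EEEEEE

Derivation:
Step 0: DE
Step 1: EZE
Step 2: ECEE
Step 3: EEEEEE
Step 4: EEEEEE  (unchanged — fixed point at step 3)


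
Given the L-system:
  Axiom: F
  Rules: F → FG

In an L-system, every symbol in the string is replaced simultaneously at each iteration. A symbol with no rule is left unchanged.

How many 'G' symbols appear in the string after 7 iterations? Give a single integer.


Answer: 7

Derivation:
Step 0: F  (0 'G')
Step 1: FG  (1 'G')
Step 2: FGG  (2 'G')
Step 3: FGGG  (3 'G')
Step 4: FGGGG  (4 'G')
Step 5: FGGGGG  (5 'G')
Step 6: FGGGGGG  (6 'G')
Step 7: FGGGGGGG  (7 'G')


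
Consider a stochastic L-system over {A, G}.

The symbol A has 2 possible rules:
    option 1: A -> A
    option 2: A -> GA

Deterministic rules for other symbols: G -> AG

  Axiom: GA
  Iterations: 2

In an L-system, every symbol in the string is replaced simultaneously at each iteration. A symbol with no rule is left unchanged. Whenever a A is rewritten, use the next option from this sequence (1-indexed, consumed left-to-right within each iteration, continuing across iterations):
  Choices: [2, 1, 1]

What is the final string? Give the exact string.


Step 0: GA
Step 1: AGGA  (used choices [2])
Step 2: AAGAGA  (used choices [1, 1])

Answer: AAGAGA


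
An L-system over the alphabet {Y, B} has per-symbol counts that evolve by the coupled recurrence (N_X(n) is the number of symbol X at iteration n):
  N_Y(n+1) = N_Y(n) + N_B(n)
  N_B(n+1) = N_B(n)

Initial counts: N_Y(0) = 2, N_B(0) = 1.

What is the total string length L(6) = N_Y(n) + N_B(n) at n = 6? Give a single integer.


Answer: 9

Derivation:
Step 0: N_Y=2, N_B=1, L=3
Step 1: N_Y=3, N_B=1, L=4
Step 2: N_Y=4, N_B=1, L=5
Step 3: N_Y=5, N_B=1, L=6
Step 4: N_Y=6, N_B=1, L=7
Step 5: N_Y=7, N_B=1, L=8
Step 6: N_Y=8, N_B=1, L=9


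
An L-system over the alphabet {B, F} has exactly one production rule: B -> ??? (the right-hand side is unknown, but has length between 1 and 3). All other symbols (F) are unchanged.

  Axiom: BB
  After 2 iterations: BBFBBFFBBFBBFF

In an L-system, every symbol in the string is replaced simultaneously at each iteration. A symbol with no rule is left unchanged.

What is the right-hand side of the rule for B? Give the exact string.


Trying B -> BBF:
  Step 0: BB
  Step 1: BBFBBF
  Step 2: BBFBBFFBBFBBFF
Matches the given result.

Answer: BBF


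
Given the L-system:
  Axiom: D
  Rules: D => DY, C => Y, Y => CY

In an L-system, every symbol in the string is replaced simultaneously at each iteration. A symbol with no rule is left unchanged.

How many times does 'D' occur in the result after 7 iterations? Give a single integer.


Answer: 1

Derivation:
Step 0: D  (1 'D')
Step 1: DY  (1 'D')
Step 2: DYCY  (1 'D')
Step 3: DYCYYCY  (1 'D')
Step 4: DYCYYCYCYYCY  (1 'D')
Step 5: DYCYYCYCYYCYYCYCYYCY  (1 'D')
Step 6: DYCYYCYCYYCYYCYCYYCYCYYCYYCYCYYCY  (1 'D')
Step 7: DYCYYCYCYYCYYCYCYYCYCYYCYYCYCYYCYYCYCYYCYCYYCYYCYCYYCY  (1 'D')


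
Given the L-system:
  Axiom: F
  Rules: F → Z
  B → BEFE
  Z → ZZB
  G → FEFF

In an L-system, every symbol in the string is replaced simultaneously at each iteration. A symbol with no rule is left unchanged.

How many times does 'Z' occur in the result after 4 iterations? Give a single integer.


Answer: 9

Derivation:
Step 0: F  (0 'Z')
Step 1: Z  (1 'Z')
Step 2: ZZB  (2 'Z')
Step 3: ZZBZZBBEFE  (4 'Z')
Step 4: ZZBZZBBEFEZZBZZBBEFEBEFEEZE  (9 'Z')


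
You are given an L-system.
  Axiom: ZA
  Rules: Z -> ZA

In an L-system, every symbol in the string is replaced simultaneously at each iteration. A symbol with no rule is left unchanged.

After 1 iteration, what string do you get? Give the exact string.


Answer: ZAA

Derivation:
Step 0: ZA
Step 1: ZAA


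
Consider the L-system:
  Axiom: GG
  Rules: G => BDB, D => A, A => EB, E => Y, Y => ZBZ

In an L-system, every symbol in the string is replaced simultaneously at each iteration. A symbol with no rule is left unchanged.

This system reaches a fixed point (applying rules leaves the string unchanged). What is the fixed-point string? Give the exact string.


Answer: BZBZBBBZBZBB

Derivation:
Step 0: GG
Step 1: BDBBDB
Step 2: BABBAB
Step 3: BEBBBEBB
Step 4: BYBBBYBB
Step 5: BZBZBBBZBZBB
Step 6: BZBZBBBZBZBB  (unchanged — fixed point at step 5)
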